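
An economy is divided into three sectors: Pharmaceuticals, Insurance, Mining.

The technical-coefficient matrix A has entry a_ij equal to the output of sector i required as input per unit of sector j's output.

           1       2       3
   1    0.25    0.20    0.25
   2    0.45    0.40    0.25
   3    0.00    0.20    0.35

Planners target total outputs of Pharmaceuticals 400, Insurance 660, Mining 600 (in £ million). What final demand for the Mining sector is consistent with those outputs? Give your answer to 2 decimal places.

I − A =
  [   0.75    -0.20    -0.25]
  [  -0.45     0.60    -0.25]
  [   0.00    -0.20     0.65]
d = (I − A) x:
  d_1 = (+0.75)·400 + (-0.20)·660 + (-0.25)·600 = 18.00
  d_2 = (-0.45)·400 + (+0.60)·660 + (-0.25)·600 = 66.00
  d_3 = (+0.00)·400 + (-0.20)·660 + (+0.65)·600 = 258.00

d_3 = 258.00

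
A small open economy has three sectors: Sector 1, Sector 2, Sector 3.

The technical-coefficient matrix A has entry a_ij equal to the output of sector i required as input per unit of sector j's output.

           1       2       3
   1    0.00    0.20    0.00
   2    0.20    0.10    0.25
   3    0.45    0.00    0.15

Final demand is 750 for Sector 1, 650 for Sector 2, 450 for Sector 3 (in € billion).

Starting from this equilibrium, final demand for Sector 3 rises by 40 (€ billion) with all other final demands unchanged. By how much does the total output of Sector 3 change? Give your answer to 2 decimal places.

I − A =
  [   1.00    -0.20     0.00]
  [  -0.20     0.90    -0.25]
  [  -0.45     0.00     0.85]
Cofactors of I−A, C_ij = (−1)^(i+j)·(minor ij) (rows/columns in the sector order above):
  C_11 = (0.90)(0.85) − (-0.25)(0.00) = 0.7650
  C_12 = −[(-0.20)(0.85) − (-0.25)(-0.45)] = 0.2825
  C_13 = (-0.20)(0.00) − (0.90)(-0.45) = 0.4050
  C_21 = −[(-0.20)(0.85) − (0.00)(0.00)] = 0.1700
  C_22 = (1.00)(0.85) − (0.00)(-0.45) = 0.8500
  C_23 = −[(1.00)(0.00) − (-0.20)(-0.45)] = 0.0900
  C_31 = (-0.20)(-0.25) − (0.00)(0.90) = 0.0500
  C_32 = −[(1.00)(-0.25) − (0.00)(-0.20)] = 0.2500
  C_33 = (1.00)(0.90) − (-0.20)(-0.20) = 0.8600
det(I−A) = Σ_j (I−A)_1j·C_1j = (1.00)(0.7650) + (-0.20)(0.2825) + (0.00)(0.4050) = 0.7085
adj(I−A) = Cᵀ =
  [ 0.7650   0.1700   0.0500]
  [ 0.2825   0.8500   0.2500]
  [ 0.4050   0.0900   0.8600]
(I − A)⁻¹ = adj(I−A) / det(I−A) ≈
  [   1.0797     0.2399     0.0706]
  [   0.3987     1.1997     0.3529]
  [   0.5716     0.1270     1.2138]
Δx = (I − A)⁻¹ Δd with Δd having +40 in the Sector 3 component and 0 elsewhere.
So Δx_3 = L_33 · (+40), where L_33 = adj(I−A)_33 / det(I−A) = 0.8600 / 0.7085.
Δx_3 = 0.8600 × (+40) / 0.7085 = 34.40 / 0.7085 ≈ 48.55.

Δx_3 = 48.55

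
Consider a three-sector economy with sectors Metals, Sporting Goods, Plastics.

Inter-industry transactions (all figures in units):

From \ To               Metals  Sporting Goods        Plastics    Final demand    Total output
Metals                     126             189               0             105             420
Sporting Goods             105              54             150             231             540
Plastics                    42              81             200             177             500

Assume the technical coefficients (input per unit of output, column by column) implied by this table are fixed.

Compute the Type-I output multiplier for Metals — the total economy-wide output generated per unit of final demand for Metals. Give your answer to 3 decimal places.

Technical coefficients a_ij = z_ij / X_j:
  a_MM = 126/420 = 0.30, a_SM = 105/420 = 0.25, a_PM = 42/420 = 0.10
  a_MS = 189/540 = 0.35, a_SS = 54/540 = 0.10, a_PS = 81/540 = 0.15
  a_MP = 0/500 = 0.00, a_SP = 150/500 = 0.30, a_PP = 200/500 = 0.40
I − A =
  [   0.70    -0.35     0.00]
  [  -0.25     0.90    -0.30]
  [  -0.10    -0.15     0.60]
Cofactors of I−A, C_ij = (−1)^(i+j)·(minor ij) (rows/columns in the sector order above):
  C_11 = (0.90)(0.60) − (-0.30)(-0.15) = 0.4950
  C_12 = −[(-0.25)(0.60) − (-0.30)(-0.10)] = 0.1800
  C_13 = (-0.25)(-0.15) − (0.90)(-0.10) = 0.1275
  C_21 = −[(-0.35)(0.60) − (0.00)(-0.15)] = 0.2100
  C_22 = (0.70)(0.60) − (0.00)(-0.10) = 0.4200
  C_23 = −[(0.70)(-0.15) − (-0.35)(-0.10)] = 0.1400
  C_31 = (-0.35)(-0.30) − (0.00)(0.90) = 0.1050
  C_32 = −[(0.70)(-0.30) − (0.00)(-0.25)] = 0.2100
  C_33 = (0.70)(0.90) − (-0.35)(-0.25) = 0.5425
det(I−A) = Σ_j (I−A)_1j·C_1j = (0.70)(0.4950) + (-0.35)(0.1800) + (0.00)(0.1275) = 0.2835
adj(I−A) = Cᵀ =
  [ 0.4950   0.2100   0.1050]
  [ 0.1800   0.4200   0.2100]
  [ 0.1275   0.1400   0.5425]
(I − A)⁻¹ = adj(I−A) / det(I−A) ≈
  [   1.7460     0.7407     0.3704]
  [   0.6349     1.4815     0.7407]
  [   0.4497     0.4938     1.9136]
The output multiplier for sector j is the column-j sum of the Leontief inverse (I − A)⁻¹ = adj(I−A) / det(I−A).
Column M of adj(I−A): (0.4950, 0.1800, 0.1275); det(I−A) = 0.2835.
m_M = (0.4950 + 0.1800 + 0.1275) / 0.2835 = 0.8025 / 0.2835 ≈ 2.831.

m_M = 2.831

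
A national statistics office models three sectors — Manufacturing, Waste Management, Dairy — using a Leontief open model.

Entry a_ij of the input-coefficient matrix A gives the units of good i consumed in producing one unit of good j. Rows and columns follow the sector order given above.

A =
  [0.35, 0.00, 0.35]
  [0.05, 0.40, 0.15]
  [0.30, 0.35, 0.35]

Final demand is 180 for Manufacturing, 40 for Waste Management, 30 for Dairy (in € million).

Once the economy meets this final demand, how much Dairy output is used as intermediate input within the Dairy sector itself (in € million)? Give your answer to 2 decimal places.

I − A =
  [   0.65     0.00    -0.35]
  [  -0.05     0.60    -0.15]
  [  -0.30    -0.35     0.65]
Cofactors of I−A, C_ij = (−1)^(i+j)·(minor ij) (rows/columns in the sector order above):
  C_11 = (0.60)(0.65) − (-0.15)(-0.35) = 0.3375
  C_12 = −[(-0.05)(0.65) − (-0.15)(-0.30)] = 0.0775
  C_13 = (-0.05)(-0.35) − (0.60)(-0.30) = 0.1975
  C_21 = −[(0.00)(0.65) − (-0.35)(-0.35)] = 0.1225
  C_22 = (0.65)(0.65) − (-0.35)(-0.30) = 0.3175
  C_23 = −[(0.65)(-0.35) − (0.00)(-0.30)] = 0.2275
  C_31 = (0.00)(-0.15) − (-0.35)(0.60) = 0.2100
  C_32 = −[(0.65)(-0.15) − (-0.35)(-0.05)] = 0.1150
  C_33 = (0.65)(0.60) − (0.00)(-0.05) = 0.3900
det(I−A) = Σ_j (I−A)_1j·C_1j = (0.65)(0.3375) + (0.00)(0.0775) + (-0.35)(0.1975) = 0.15025
adj(I−A) = Cᵀ =
  [ 0.3375   0.1225   0.2100]
  [ 0.0775   0.3175   0.1150]
  [ 0.1975   0.2275   0.3900]
(I − A)⁻¹ = adj(I−A) / det(I−A) ≈
  [   2.2463     0.8153     1.3977]
  [   0.5158     2.1131     0.7654]
  [   1.3145     1.5141     2.5957]
First solve x = (I − A)⁻¹ d = adj(I−A)·d / det(I−A); in particular x_3 = (0.1975·180 + 0.2275·40 + 0.3900·30) / 0.15025 = 56.35 / 0.15025 ≈ 375.0416.
Intermediate flow from 3 to 3: z_33 = a_33 · x_3 = 0.35 × 56.35 / 0.15025 = 19.7225 / 0.15025 ≈ 131.26.

z_33 = 131.26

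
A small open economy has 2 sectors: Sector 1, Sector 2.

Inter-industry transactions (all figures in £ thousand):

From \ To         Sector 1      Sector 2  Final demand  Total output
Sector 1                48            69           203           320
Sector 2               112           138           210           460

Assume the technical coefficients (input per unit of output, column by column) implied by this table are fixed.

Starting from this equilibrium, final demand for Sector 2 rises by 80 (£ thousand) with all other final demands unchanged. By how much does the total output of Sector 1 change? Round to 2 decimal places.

Δx_1 = 22.12

Technical coefficients a_ij = z_ij / X_j:
  a_11 = 48/320 = 0.15, a_21 = 112/320 = 0.35
  a_12 = 69/460 = 0.15, a_22 = 138/460 = 0.30
I − A =
  [   0.85    -0.15]
  [  -0.35     0.70]
det(I−A) = (0.85)(0.70) − (-0.15)(-0.35) = 0.5425
adj(I−A) = [[0.70, 0.15], [0.35, 0.85]]
(I − A)⁻¹ = adj(I−A) / det(I−A) ≈
  [   1.2903     0.2765]
  [   0.6452     1.5668]
Δx = (I − A)⁻¹ Δd with Δd having +80 in the Sector 2 component and 0 elsewhere.
So Δx_1 = L_12 · (+80), where L_12 = adj(I−A)_12 / det(I−A) = 0.15 / 0.5425.
Δx_1 = 0.15 × (+80) / 0.5425 = 12.00 / 0.5425 ≈ 22.12.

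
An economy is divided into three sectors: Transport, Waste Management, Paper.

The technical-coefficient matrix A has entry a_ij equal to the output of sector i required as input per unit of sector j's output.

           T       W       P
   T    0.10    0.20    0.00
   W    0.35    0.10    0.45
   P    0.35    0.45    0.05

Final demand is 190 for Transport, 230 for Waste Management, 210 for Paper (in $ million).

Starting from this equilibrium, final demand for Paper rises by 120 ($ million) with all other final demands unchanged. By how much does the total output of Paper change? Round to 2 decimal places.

I − A =
  [   0.90    -0.20     0.00]
  [  -0.35     0.90    -0.45]
  [  -0.35    -0.45     0.95]
Cofactors of I−A, C_ij = (−1)^(i+j)·(minor ij) (rows/columns in the sector order above):
  C_11 = (0.90)(0.95) − (-0.45)(-0.45) = 0.6525
  C_12 = −[(-0.35)(0.95) − (-0.45)(-0.35)] = 0.4900
  C_13 = (-0.35)(-0.45) − (0.90)(-0.35) = 0.4725
  C_21 = −[(-0.20)(0.95) − (0.00)(-0.45)] = 0.1900
  C_22 = (0.90)(0.95) − (0.00)(-0.35) = 0.8550
  C_23 = −[(0.90)(-0.45) − (-0.20)(-0.35)] = 0.4750
  C_31 = (-0.20)(-0.45) − (0.00)(0.90) = 0.0900
  C_32 = −[(0.90)(-0.45) − (0.00)(-0.35)] = 0.4050
  C_33 = (0.90)(0.90) − (-0.20)(-0.35) = 0.7400
det(I−A) = Σ_j (I−A)_1j·C_1j = (0.90)(0.6525) + (-0.20)(0.4900) + (0.00)(0.4725) = 0.48925
adj(I−A) = Cᵀ =
  [ 0.6525   0.1900   0.0900]
  [ 0.4900   0.8550   0.4050]
  [ 0.4725   0.4750   0.7400]
(I − A)⁻¹ = adj(I−A) / det(I−A) ≈
  [   1.3337     0.3883     0.1840]
  [   1.0015     1.7476     0.8278]
  [   0.9658     0.9709     1.5125]
Δx = (I − A)⁻¹ Δd with Δd having +120 in the Paper component and 0 elsewhere.
So Δx_P = L_PP · (+120), where L_PP = adj(I−A)_PP / det(I−A) = 0.7400 / 0.48925.
Δx_P = 0.7400 × (+120) / 0.48925 = 88.80 / 0.48925 ≈ 181.50.

Δx_P = 181.50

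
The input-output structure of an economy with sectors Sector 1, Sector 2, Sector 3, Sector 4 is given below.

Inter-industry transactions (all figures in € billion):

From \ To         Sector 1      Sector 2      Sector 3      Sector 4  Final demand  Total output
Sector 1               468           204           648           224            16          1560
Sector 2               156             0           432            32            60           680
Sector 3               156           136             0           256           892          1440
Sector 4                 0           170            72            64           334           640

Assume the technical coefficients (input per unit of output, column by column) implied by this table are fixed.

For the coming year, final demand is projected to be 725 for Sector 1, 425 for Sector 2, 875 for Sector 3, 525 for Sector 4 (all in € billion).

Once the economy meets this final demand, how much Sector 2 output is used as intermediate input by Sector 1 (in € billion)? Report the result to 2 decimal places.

z_21 = 341.38

Technical coefficients a_ij = z_ij / X_j:
  a_11 = 468/1560 = 0.30, a_21 = 156/1560 = 0.10, a_31 = 156/1560 = 0.10, a_41 = 0/1560 = 0.00
  a_12 = 204/680 = 0.30, a_22 = 0/680 = 0.00, a_32 = 136/680 = 0.20, a_42 = 170/680 = 0.25
  a_13 = 648/1440 = 0.45, a_23 = 432/1440 = 0.30, a_33 = 0/1440 = 0.00, a_43 = 72/1440 = 0.05
  a_14 = 224/640 = 0.35, a_24 = 32/640 = 0.05, a_34 = 256/640 = 0.40, a_44 = 64/640 = 0.10
I − A =
  [   0.70    -0.30    -0.45    -0.35]
  [  -0.10     1.00    -0.30    -0.05]
  [  -0.10    -0.20     1.00    -0.40]
  [   0.00    -0.25    -0.05     0.90]
Compute the cofactors C_ij = (−1)^(i+j)·(3×3 minor ij) of I−A; the adjugate is their transpose:
adj(I−A) = Cᵀ =
  [ 0.783000   0.481000   0.524875   0.564500]
  [ 0.115250   0.573750   0.233000   0.180250]
  [ 0.116750   0.231750   0.585500   0.318500]
  [ 0.038500   0.172250   0.097250   0.565000]
det(I−A) = Σ_j (I−A)_1j·C_1j = (0.70)(0.783000) + (-0.30)(0.115250) + (-0.45)(0.116750) + (-0.35)(0.038500) = 0.4475125
(I − A)⁻¹ = adj(I−A) / det(I−A) ≈
  [   1.7497     1.0748     1.1729     1.2614]
  [   0.2575     1.2821     0.5207     0.4028]
  [   0.2609     0.5179     1.3083     0.7117]
  [   0.0860     0.3849     0.2173     1.2625]
First solve x = (I − A)⁻¹ d = adj(I−A)·d / det(I−A); in particular x_1 = (0.783000·725 + 0.481000·425 + 0.524875·875 + 0.564500·525) / 0.4475125 = 1527.728125 / 0.4475125 ≈ 3413.8222.
Intermediate flow from 2 to 1: z_21 = a_21 · x_1 = 0.10 × 1527.728125 / 0.4475125 = 152.7728125 / 0.4475125 ≈ 341.38.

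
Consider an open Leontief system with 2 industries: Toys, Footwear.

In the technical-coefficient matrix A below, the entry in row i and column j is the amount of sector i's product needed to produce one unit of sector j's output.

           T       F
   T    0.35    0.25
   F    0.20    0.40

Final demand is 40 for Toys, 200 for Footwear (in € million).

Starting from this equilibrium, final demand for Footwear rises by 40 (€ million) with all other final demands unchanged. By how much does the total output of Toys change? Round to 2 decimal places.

I − A =
  [   0.65    -0.25]
  [  -0.20     0.60]
det(I−A) = (0.65)(0.60) − (-0.25)(-0.20) = 0.3400
adj(I−A) = [[0.60, 0.25], [0.20, 0.65]]
(I − A)⁻¹ = adj(I−A) / det(I−A) ≈
  [   1.7647     0.7353]
  [   0.5882     1.9118]
Δx = (I − A)⁻¹ Δd with Δd having +40 in the Footwear component and 0 elsewhere.
So Δx_T = L_TF · (+40), where L_TF = adj(I−A)_TF / det(I−A) = 0.25 / 0.3400.
Δx_T = 0.25 × (+40) / 0.3400 = 10.00 / 0.3400 ≈ 29.41.

Δx_T = 29.41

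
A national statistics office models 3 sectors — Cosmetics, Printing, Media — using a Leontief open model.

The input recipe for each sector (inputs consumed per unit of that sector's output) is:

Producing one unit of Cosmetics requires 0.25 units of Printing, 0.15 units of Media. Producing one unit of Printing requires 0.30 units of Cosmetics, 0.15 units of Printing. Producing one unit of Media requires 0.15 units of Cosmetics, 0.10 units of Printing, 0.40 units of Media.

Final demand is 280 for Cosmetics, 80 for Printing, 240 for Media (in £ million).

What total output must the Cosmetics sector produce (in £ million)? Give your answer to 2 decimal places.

x_1 = 441.80

I − A =
  [   1.00    -0.30    -0.15]
  [  -0.25     0.85    -0.10]
  [  -0.15     0.00     0.60]
Cofactors of I−A, C_ij = (−1)^(i+j)·(minor ij) (rows/columns in the sector order above):
  C_11 = (0.85)(0.60) − (-0.10)(0.00) = 0.5100
  C_12 = −[(-0.25)(0.60) − (-0.10)(-0.15)] = 0.1650
  C_13 = (-0.25)(0.00) − (0.85)(-0.15) = 0.1275
  C_21 = −[(-0.30)(0.60) − (-0.15)(0.00)] = 0.1800
  C_22 = (1.00)(0.60) − (-0.15)(-0.15) = 0.5775
  C_23 = −[(1.00)(0.00) − (-0.30)(-0.15)] = 0.0450
  C_31 = (-0.30)(-0.10) − (-0.15)(0.85) = 0.1575
  C_32 = −[(1.00)(-0.10) − (-0.15)(-0.25)] = 0.1375
  C_33 = (1.00)(0.85) − (-0.30)(-0.25) = 0.7750
det(I−A) = Σ_j (I−A)_1j·C_1j = (1.00)(0.5100) + (-0.30)(0.1650) + (-0.15)(0.1275) = 0.441375
adj(I−A) = Cᵀ =
  [ 0.5100   0.1800   0.1575]
  [ 0.1650   0.5775   0.1375]
  [ 0.1275   0.0450   0.7750]
(I − A)⁻¹ = adj(I−A) / det(I−A) ≈
  [   1.1555     0.4078     0.3568]
  [   0.3738     1.3084     0.3115]
  [   0.2889     0.1020     1.7559]
x = (I − A)⁻¹ d = adj(I−A)·d / det(I−A), with det(I−A) = 0.441375:
  x_1 = (0.5100·280 + 0.1800·80 + 0.1575·240) / 0.441375 = 195.00 / 0.441375 ≈ 441.80
  x_2 = (0.1650·280 + 0.5775·80 + 0.1375·240) / 0.441375 = 125.40 / 0.441375 ≈ 284.11
  x_3 = (0.1275·280 + 0.0450·80 + 0.7750·240) / 0.441375 = 225.30 / 0.441375 ≈ 510.45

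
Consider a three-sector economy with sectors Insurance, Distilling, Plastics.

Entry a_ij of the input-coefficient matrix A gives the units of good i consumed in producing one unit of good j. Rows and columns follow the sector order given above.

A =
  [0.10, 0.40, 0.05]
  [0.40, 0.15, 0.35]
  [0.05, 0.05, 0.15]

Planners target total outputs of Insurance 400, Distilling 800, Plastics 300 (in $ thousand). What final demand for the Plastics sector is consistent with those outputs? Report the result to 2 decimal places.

I − A =
  [   0.90    -0.40    -0.05]
  [  -0.40     0.85    -0.35]
  [  -0.05    -0.05     0.85]
d = (I − A) x:
  d_1 = (+0.90)·400 + (-0.40)·800 + (-0.05)·300 = 25.00
  d_2 = (-0.40)·400 + (+0.85)·800 + (-0.35)·300 = 415.00
  d_3 = (-0.05)·400 + (-0.05)·800 + (+0.85)·300 = 195.00

d_3 = 195.00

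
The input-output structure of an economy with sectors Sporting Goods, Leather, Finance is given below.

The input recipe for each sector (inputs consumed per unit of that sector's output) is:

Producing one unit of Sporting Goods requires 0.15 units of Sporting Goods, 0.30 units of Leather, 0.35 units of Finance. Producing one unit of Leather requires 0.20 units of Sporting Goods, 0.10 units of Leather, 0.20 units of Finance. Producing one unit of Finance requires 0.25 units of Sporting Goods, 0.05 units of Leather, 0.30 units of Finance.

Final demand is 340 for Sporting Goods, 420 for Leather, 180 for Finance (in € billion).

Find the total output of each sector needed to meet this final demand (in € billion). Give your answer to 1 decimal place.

I − A =
  [   0.85    -0.20    -0.25]
  [  -0.30     0.90    -0.05]
  [  -0.35    -0.20     0.70]
Cofactors of I−A, C_ij = (−1)^(i+j)·(minor ij) (rows/columns in the sector order above):
  C_11 = (0.90)(0.70) − (-0.05)(-0.20) = 0.6200
  C_12 = −[(-0.30)(0.70) − (-0.05)(-0.35)] = 0.2275
  C_13 = (-0.30)(-0.20) − (0.90)(-0.35) = 0.3750
  C_21 = −[(-0.20)(0.70) − (-0.25)(-0.20)] = 0.1900
  C_22 = (0.85)(0.70) − (-0.25)(-0.35) = 0.5075
  C_23 = −[(0.85)(-0.20) − (-0.20)(-0.35)] = 0.2400
  C_31 = (-0.20)(-0.05) − (-0.25)(0.90) = 0.2350
  C_32 = −[(0.85)(-0.05) − (-0.25)(-0.30)] = 0.1175
  C_33 = (0.85)(0.90) − (-0.20)(-0.30) = 0.7050
det(I−A) = Σ_j (I−A)_1j·C_1j = (0.85)(0.6200) + (-0.20)(0.2275) + (-0.25)(0.3750) = 0.38775
adj(I−A) = Cᵀ =
  [ 0.6200   0.1900   0.2350]
  [ 0.2275   0.5075   0.1175]
  [ 0.3750   0.2400   0.7050]
(I − A)⁻¹ = adj(I−A) / det(I−A) ≈
  [   1.5990     0.4900     0.6061]
  [   0.5867     1.3088     0.3030]
  [   0.9671     0.6190     1.8182]
x = (I − A)⁻¹ d = adj(I−A)·d / det(I−A), with det(I−A) = 0.38775:
  x_1 = (0.6200·340 + 0.1900·420 + 0.2350·180) / 0.38775 = 332.90 / 0.38775 ≈ 858.5
  x_2 = (0.2275·340 + 0.5075·420 + 0.1175·180) / 0.38775 = 311.65 / 0.38775 ≈ 803.7
  x_3 = (0.3750·340 + 0.2400·420 + 0.7050·180) / 0.38775 = 355.20 / 0.38775 ≈ 916.1

x_1 = 858.5, x_2 = 803.7, x_3 = 916.1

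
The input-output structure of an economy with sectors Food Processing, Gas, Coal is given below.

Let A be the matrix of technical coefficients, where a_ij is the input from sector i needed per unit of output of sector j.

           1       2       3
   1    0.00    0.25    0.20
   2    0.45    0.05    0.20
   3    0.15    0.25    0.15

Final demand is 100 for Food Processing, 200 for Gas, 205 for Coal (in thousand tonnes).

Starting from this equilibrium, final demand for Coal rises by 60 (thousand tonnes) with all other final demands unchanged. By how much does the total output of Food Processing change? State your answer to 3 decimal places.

Δx_1 = 23.866

I − A =
  [   1.00    -0.25    -0.20]
  [  -0.45     0.95    -0.20]
  [  -0.15    -0.25     0.85]
Cofactors of I−A, C_ij = (−1)^(i+j)·(minor ij) (rows/columns in the sector order above):
  C_11 = (0.95)(0.85) − (-0.20)(-0.25) = 0.7575
  C_12 = −[(-0.45)(0.85) − (-0.20)(-0.15)] = 0.4125
  C_13 = (-0.45)(-0.25) − (0.95)(-0.15) = 0.2550
  C_21 = −[(-0.25)(0.85) − (-0.20)(-0.25)] = 0.2625
  C_22 = (1.00)(0.85) − (-0.20)(-0.15) = 0.8200
  C_23 = −[(1.00)(-0.25) − (-0.25)(-0.15)] = 0.2875
  C_31 = (-0.25)(-0.20) − (-0.20)(0.95) = 0.2400
  C_32 = −[(1.00)(-0.20) − (-0.20)(-0.45)] = 0.2900
  C_33 = (1.00)(0.95) − (-0.25)(-0.45) = 0.8375
det(I−A) = Σ_j (I−A)_1j·C_1j = (1.00)(0.7575) + (-0.25)(0.4125) + (-0.20)(0.2550) = 0.603375
adj(I−A) = Cᵀ =
  [ 0.7575   0.2625   0.2400]
  [ 0.4125   0.8200   0.2900]
  [ 0.2550   0.2875   0.8375]
(I − A)⁻¹ = adj(I−A) / det(I−A) ≈
  [   1.2554     0.4351     0.3978]
  [   0.6837     1.3590     0.4806]
  [   0.4226     0.4765     1.3880]
Δx = (I − A)⁻¹ Δd with Δd having +60 in the Coal component and 0 elsewhere.
So Δx_1 = L_13 · (+60), where L_13 = adj(I−A)_13 / det(I−A) = 0.2400 / 0.603375.
Δx_1 = 0.2400 × (+60) / 0.603375 = 14.40 / 0.603375 ≈ 23.866.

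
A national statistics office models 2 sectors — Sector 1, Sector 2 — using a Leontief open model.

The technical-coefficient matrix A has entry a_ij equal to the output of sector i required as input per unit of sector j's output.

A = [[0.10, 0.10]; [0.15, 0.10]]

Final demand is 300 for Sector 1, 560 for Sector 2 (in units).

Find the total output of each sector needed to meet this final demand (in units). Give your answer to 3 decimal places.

x_1 = 410.063, x_2 = 690.566

I − A =
  [   0.90    -0.10]
  [  -0.15     0.90]
det(I−A) = (0.90)(0.90) − (-0.10)(-0.15) = 0.7950
adj(I−A) = [[0.90, 0.10], [0.15, 0.90]]
(I − A)⁻¹ = adj(I−A) / det(I−A) ≈
  [   1.1321     0.1258]
  [   0.1887     1.1321]
x = (I − A)⁻¹ d = adj(I−A)·d / det(I−A), with det(I−A) = 0.7950:
  x_1 = (0.90·300 + 0.10·560) / 0.7950 = 326.00 / 0.7950 ≈ 410.063
  x_2 = (0.15·300 + 0.90·560) / 0.7950 = 549.00 / 0.7950 ≈ 690.566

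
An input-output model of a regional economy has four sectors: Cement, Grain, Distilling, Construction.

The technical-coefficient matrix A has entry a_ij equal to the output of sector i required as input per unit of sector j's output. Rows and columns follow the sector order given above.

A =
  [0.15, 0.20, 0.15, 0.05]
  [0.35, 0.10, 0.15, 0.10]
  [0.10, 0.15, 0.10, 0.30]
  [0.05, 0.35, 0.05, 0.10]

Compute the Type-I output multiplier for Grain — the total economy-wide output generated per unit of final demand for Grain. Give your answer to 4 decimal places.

I − A =
  [   0.85    -0.20    -0.15    -0.05]
  [  -0.35     0.90    -0.15    -0.10]
  [  -0.10    -0.15     0.90    -0.30]
  [  -0.05    -0.35    -0.05     0.90]
Compute the cofactors C_ij = (−1)^(i+j)·(3×3 minor ij) of I−A; the adjugate is their transpose:
adj(I−A) = Cᵀ =
  [ 0.647250   0.211125   0.149125   0.109125]
  [ 0.299000   0.657500   0.167500   0.145500]
  [ 0.175750   0.226375   0.586375   0.230375]
  [ 0.162000   0.280000   0.106000   0.582000]
det(I−A) = Σ_j (I−A)_1j·C_1j = (0.85)(0.647250) + (-0.20)(0.299000) + (-0.15)(0.175750) + (-0.05)(0.162000) = 0.4559
(I − A)⁻¹ = adj(I−A) / det(I−A) ≈
  [   1.41972     0.46309     0.32710     0.23936]
  [   0.65585     1.44220     0.36741     0.31915]
  [   0.38550     0.49655     1.28619     0.50532]
  [   0.35534     0.61417     0.23251     1.27660]
The output multiplier for sector j is the column-j sum of the Leontief inverse (I − A)⁻¹ = adj(I−A) / det(I−A).
Column 2 of adj(I−A): (0.211125, 0.657500, 0.226375, 0.280000); det(I−A) = 0.4559.
m_2 = (0.211125 + 0.657500 + 0.226375 + 0.280000) / 0.4559 = 1.375 / 0.4559 ≈ 3.0160.

m_2 = 3.0160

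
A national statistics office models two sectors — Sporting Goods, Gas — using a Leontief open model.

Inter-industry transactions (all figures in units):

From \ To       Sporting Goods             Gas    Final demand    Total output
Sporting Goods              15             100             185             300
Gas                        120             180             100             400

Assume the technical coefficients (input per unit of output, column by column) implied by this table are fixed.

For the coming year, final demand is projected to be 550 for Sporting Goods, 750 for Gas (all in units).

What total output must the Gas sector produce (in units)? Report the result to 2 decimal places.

Technical coefficients a_ij = z_ij / X_j:
  a_SS = 15/300 = 0.05, a_GS = 120/300 = 0.40
  a_SG = 100/400 = 0.25, a_GG = 180/400 = 0.45
I − A =
  [   0.95    -0.25]
  [  -0.40     0.55]
det(I−A) = (0.95)(0.55) − (-0.25)(-0.40) = 0.4225
adj(I−A) = [[0.55, 0.25], [0.40, 0.95]]
(I − A)⁻¹ = adj(I−A) / det(I−A) ≈
  [   1.3018     0.5917]
  [   0.9467     2.2485]
x = (I − A)⁻¹ d = adj(I−A)·d / det(I−A), with det(I−A) = 0.4225:
  x_S = (0.55·550 + 0.25·750) / 0.4225 = 490.00 / 0.4225 ≈ 1159.76
  x_G = (0.40·550 + 0.95·750) / 0.4225 = 932.50 / 0.4225 ≈ 2207.10

x_G = 2207.10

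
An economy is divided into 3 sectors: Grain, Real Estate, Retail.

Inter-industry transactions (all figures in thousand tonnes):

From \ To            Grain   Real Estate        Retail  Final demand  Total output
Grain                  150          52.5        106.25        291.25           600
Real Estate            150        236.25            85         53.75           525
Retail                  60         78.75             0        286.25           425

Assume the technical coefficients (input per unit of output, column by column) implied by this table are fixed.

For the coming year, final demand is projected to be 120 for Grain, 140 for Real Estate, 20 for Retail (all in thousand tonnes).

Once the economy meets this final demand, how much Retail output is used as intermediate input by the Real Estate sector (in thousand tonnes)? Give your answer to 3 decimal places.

z_32 = 60.971

Technical coefficients a_ij = z_ij / X_j:
  a_11 = 150/600 = 0.25, a_21 = 150/600 = 0.25, a_31 = 60/600 = 0.10
  a_12 = 52.5/525 = 0.10, a_22 = 236.25/525 = 0.45, a_32 = 78.75/525 = 0.15
  a_13 = 106.25/425 = 0.25, a_23 = 85/425 = 0.20, a_33 = 0/425 = 0.00
I − A =
  [   0.75    -0.10    -0.25]
  [  -0.25     0.55    -0.20]
  [  -0.10    -0.15     1.00]
Cofactors of I−A, C_ij = (−1)^(i+j)·(minor ij) (rows/columns in the sector order above):
  C_11 = (0.55)(1.00) − (-0.20)(-0.15) = 0.5200
  C_12 = −[(-0.25)(1.00) − (-0.20)(-0.10)] = 0.2700
  C_13 = (-0.25)(-0.15) − (0.55)(-0.10) = 0.0925
  C_21 = −[(-0.10)(1.00) − (-0.25)(-0.15)] = 0.1375
  C_22 = (0.75)(1.00) − (-0.25)(-0.10) = 0.7250
  C_23 = −[(0.75)(-0.15) − (-0.10)(-0.10)] = 0.1225
  C_31 = (-0.10)(-0.20) − (-0.25)(0.55) = 0.1575
  C_32 = −[(0.75)(-0.20) − (-0.25)(-0.25)] = 0.2125
  C_33 = (0.75)(0.55) − (-0.10)(-0.25) = 0.3875
det(I−A) = Σ_j (I−A)_1j·C_1j = (0.75)(0.5200) + (-0.10)(0.2700) + (-0.25)(0.0925) = 0.339875
adj(I−A) = Cᵀ =
  [ 0.5200   0.1375   0.1575]
  [ 0.2700   0.7250   0.2125]
  [ 0.0925   0.1225   0.3875]
(I − A)⁻¹ = adj(I−A) / det(I−A) ≈
  [   1.5300     0.4046     0.4634]
  [   0.7944     2.1331     0.6252]
  [   0.2722     0.3604     1.1401]
First solve x = (I − A)⁻¹ d = adj(I−A)·d / det(I−A); in particular x_2 = (0.2700·120 + 0.7250·140 + 0.2125·20) / 0.339875 = 138.15 / 0.339875 ≈ 406.47297.
Intermediate flow from 3 to 2: z_32 = a_32 · x_2 = 0.15 × 138.15 / 0.339875 = 20.7225 / 0.339875 ≈ 60.971.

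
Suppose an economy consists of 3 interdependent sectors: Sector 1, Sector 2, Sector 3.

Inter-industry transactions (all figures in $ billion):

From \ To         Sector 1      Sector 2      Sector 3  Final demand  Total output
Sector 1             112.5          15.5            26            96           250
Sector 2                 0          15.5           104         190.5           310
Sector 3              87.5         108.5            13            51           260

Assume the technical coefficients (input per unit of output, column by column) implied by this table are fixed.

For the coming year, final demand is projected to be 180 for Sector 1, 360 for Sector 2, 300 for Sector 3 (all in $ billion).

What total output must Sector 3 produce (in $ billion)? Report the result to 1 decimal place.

x_3 = 770.7

Technical coefficients a_ij = z_ij / X_j:
  a_11 = 112.5/250 = 0.45, a_21 = 0/250 = 0.00, a_31 = 87.5/250 = 0.35
  a_12 = 15.5/310 = 0.05, a_22 = 15.5/310 = 0.05, a_32 = 108.5/310 = 0.35
  a_13 = 26/260 = 0.10, a_23 = 104/260 = 0.40, a_33 = 13/260 = 0.05
I − A =
  [   0.55    -0.05    -0.10]
  [   0.00     0.95    -0.40]
  [  -0.35    -0.35     0.95]
Cofactors of I−A, C_ij = (−1)^(i+j)·(minor ij) (rows/columns in the sector order above):
  C_11 = (0.95)(0.95) − (-0.40)(-0.35) = 0.7625
  C_12 = −[(0.00)(0.95) − (-0.40)(-0.35)] = 0.1400
  C_13 = (0.00)(-0.35) − (0.95)(-0.35) = 0.3325
  C_21 = −[(-0.05)(0.95) − (-0.10)(-0.35)] = 0.0825
  C_22 = (0.55)(0.95) − (-0.10)(-0.35) = 0.4875
  C_23 = −[(0.55)(-0.35) − (-0.05)(-0.35)] = 0.2100
  C_31 = (-0.05)(-0.40) − (-0.10)(0.95) = 0.1150
  C_32 = −[(0.55)(-0.40) − (-0.10)(0.00)] = 0.2200
  C_33 = (0.55)(0.95) − (-0.05)(0.00) = 0.5225
det(I−A) = Σ_j (I−A)_1j·C_1j = (0.55)(0.7625) + (-0.05)(0.1400) + (-0.10)(0.3325) = 0.379125
adj(I−A) = Cᵀ =
  [ 0.7625   0.0825   0.1150]
  [ 0.1400   0.4875   0.2200]
  [ 0.3325   0.2100   0.5225]
(I − A)⁻¹ = adj(I−A) / det(I−A) ≈
  [   2.0112     0.2176     0.3033]
  [   0.3693     1.2859     0.5803]
  [   0.8770     0.5539     1.3782]
x = (I − A)⁻¹ d = adj(I−A)·d / det(I−A), with det(I−A) = 0.379125:
  x_1 = (0.7625·180 + 0.0825·360 + 0.1150·300) / 0.379125 = 201.45 / 0.379125 ≈ 531.4
  x_2 = (0.1400·180 + 0.4875·360 + 0.2200·300) / 0.379125 = 266.70 / 0.379125 ≈ 703.5
  x_3 = (0.3325·180 + 0.2100·360 + 0.5225·300) / 0.379125 = 292.20 / 0.379125 ≈ 770.7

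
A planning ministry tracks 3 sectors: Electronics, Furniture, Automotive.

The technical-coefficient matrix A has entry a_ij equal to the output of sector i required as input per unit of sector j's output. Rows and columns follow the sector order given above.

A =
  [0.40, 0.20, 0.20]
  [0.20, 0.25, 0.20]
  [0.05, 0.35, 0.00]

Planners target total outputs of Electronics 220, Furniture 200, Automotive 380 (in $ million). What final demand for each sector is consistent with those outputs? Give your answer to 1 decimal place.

I − A =
  [   0.60    -0.20    -0.20]
  [  -0.20     0.75    -0.20]
  [  -0.05    -0.35     1.00]
d = (I − A) x:
  d_E = (+0.60)·220 + (-0.20)·200 + (-0.20)·380 = 16.0
  d_F = (-0.20)·220 + (+0.75)·200 + (-0.20)·380 = 30.0
  d_A = (-0.05)·220 + (-0.35)·200 + (+1.00)·380 = 299.0

d_E = 16.0, d_F = 30.0, d_A = 299.0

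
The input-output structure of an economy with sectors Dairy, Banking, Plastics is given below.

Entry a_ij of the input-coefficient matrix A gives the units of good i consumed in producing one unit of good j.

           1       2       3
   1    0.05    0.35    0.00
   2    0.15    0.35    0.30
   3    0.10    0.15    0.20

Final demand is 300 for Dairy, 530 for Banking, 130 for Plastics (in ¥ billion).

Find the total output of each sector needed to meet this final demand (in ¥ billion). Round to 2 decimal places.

I − A =
  [   0.95    -0.35     0.00]
  [  -0.15     0.65    -0.30]
  [  -0.10    -0.15     0.80]
Cofactors of I−A, C_ij = (−1)^(i+j)·(minor ij) (rows/columns in the sector order above):
  C_11 = (0.65)(0.80) − (-0.30)(-0.15) = 0.4750
  C_12 = −[(-0.15)(0.80) − (-0.30)(-0.10)] = 0.1500
  C_13 = (-0.15)(-0.15) − (0.65)(-0.10) = 0.0875
  C_21 = −[(-0.35)(0.80) − (0.00)(-0.15)] = 0.2800
  C_22 = (0.95)(0.80) − (0.00)(-0.10) = 0.7600
  C_23 = −[(0.95)(-0.15) − (-0.35)(-0.10)] = 0.1775
  C_31 = (-0.35)(-0.30) − (0.00)(0.65) = 0.1050
  C_32 = −[(0.95)(-0.30) − (0.00)(-0.15)] = 0.2850
  C_33 = (0.95)(0.65) − (-0.35)(-0.15) = 0.5650
det(I−A) = Σ_j (I−A)_1j·C_1j = (0.95)(0.4750) + (-0.35)(0.1500) + (0.00)(0.0875) = 0.39875
adj(I−A) = Cᵀ =
  [ 0.4750   0.2800   0.1050]
  [ 0.1500   0.7600   0.2850]
  [ 0.0875   0.1775   0.5650]
(I − A)⁻¹ = adj(I−A) / det(I−A) ≈
  [   1.1912     0.7022     0.2633]
  [   0.3762     1.9060     0.7147]
  [   0.2194     0.4451     1.4169]
x = (I − A)⁻¹ d = adj(I−A)·d / det(I−A), with det(I−A) = 0.39875:
  x_1 = (0.4750·300 + 0.2800·530 + 0.1050·130) / 0.39875 = 304.55 / 0.39875 ≈ 763.76
  x_2 = (0.1500·300 + 0.7600·530 + 0.2850·130) / 0.39875 = 484.85 / 0.39875 ≈ 1215.92
  x_3 = (0.0875·300 + 0.1775·530 + 0.5650·130) / 0.39875 = 193.775 / 0.39875 ≈ 485.96

x_1 = 763.76, x_2 = 1215.92, x_3 = 485.96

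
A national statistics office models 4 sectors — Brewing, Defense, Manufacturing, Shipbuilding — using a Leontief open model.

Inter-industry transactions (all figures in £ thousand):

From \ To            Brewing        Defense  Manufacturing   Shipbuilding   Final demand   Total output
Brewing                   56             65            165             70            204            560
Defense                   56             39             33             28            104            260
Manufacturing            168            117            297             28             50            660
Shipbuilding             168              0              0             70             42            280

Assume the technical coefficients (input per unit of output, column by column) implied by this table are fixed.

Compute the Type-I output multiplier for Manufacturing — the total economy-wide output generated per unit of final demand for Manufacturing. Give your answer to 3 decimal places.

m_3 = 4.233

Technical coefficients a_ij = z_ij / X_j:
  a_11 = 56/560 = 0.10, a_21 = 56/560 = 0.10, a_31 = 168/560 = 0.30, a_41 = 168/560 = 0.30
  a_12 = 65/260 = 0.25, a_22 = 39/260 = 0.15, a_32 = 117/260 = 0.45, a_42 = 0/260 = 0.00
  a_13 = 165/660 = 0.25, a_23 = 33/660 = 0.05, a_33 = 297/660 = 0.45, a_43 = 0/660 = 0.00
  a_14 = 70/280 = 0.25, a_24 = 28/280 = 0.10, a_34 = 28/280 = 0.10, a_44 = 70/280 = 0.25
I − A =
  [   0.90    -0.25    -0.25    -0.25]
  [  -0.10     0.85    -0.05    -0.10]
  [  -0.30    -0.45     0.55    -0.10]
  [  -0.30     0.00     0.00     0.75]
Compute the cofactors C_ij = (−1)^(i+j)·(3×3 minor ij) of I−A; the adjugate is their transpose:
adj(I−A) = Cᵀ =
  [ 0.33375   0.18750   0.16875   0.15875]
  [ 0.07050   0.26625   0.05625   0.06650]
  [ 0.26400   0.33375   0.48375   0.19700]
  [ 0.13350   0.07500   0.06750   0.30800]
det(I−A) = Σ_j (I−A)_1j·C_1j = (0.90)(0.33375) + (-0.25)(0.07050) + (-0.25)(0.26400) + (-0.25)(0.13350) = 0.183375
(I − A)⁻¹ = adj(I−A) / det(I−A) ≈
  [   1.8200     1.0225     0.9202     0.8657]
  [   0.3845     1.4519     0.3067     0.3626]
  [   1.4397     1.8200     2.6380     1.0743]
  [   0.7280     0.4090     0.3681     1.6796]
The output multiplier for sector j is the column-j sum of the Leontief inverse (I − A)⁻¹ = adj(I−A) / det(I−A).
Column 3 of adj(I−A): (0.16875, 0.05625, 0.48375, 0.06750); det(I−A) = 0.183375.
m_3 = (0.16875 + 0.05625 + 0.48375 + 0.06750) / 0.183375 = 0.77625 / 0.183375 ≈ 4.233.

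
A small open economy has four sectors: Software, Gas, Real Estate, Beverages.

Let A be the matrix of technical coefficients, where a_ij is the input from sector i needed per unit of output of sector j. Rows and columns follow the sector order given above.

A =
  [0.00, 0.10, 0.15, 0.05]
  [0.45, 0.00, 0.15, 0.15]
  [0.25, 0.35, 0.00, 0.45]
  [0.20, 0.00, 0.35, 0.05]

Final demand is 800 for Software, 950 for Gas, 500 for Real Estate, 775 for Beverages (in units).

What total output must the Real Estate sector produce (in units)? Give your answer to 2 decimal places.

x_R = 2668.41

I − A =
  [   1.00    -0.10    -0.15    -0.05]
  [  -0.45     1.00    -0.15    -0.15]
  [  -0.25    -0.35     1.00    -0.45]
  [  -0.20     0.00    -0.35     0.95]
Compute the cofactors C_ij = (−1)^(i+j)·(3×3 minor ij) of I−A; the adjugate is their transpose:
adj(I−A) = Cᵀ =
  [ 0.724250   0.135250   0.179500   0.144500]
  [ 0.448875   0.729000   0.270000   0.266625]
  [ 0.487625   0.361750   0.894250   0.506375]
  [ 0.332125   0.161750   0.367250   0.837625]
det(I−A) = Σ_j (I−A)_1j·C_1j = (1.00)(0.724250) + (-0.10)(0.448875) + (-0.15)(0.487625) + (-0.05)(0.332125) = 0.5896125
(I − A)⁻¹ = adj(I−A) / det(I−A) ≈
  [   1.2283     0.2294     0.3044     0.2451]
  [   0.7613     1.2364     0.4579     0.4522]
  [   0.8270     0.6135     1.5167     0.8588]
  [   0.5633     0.2743     0.6229     1.4206]
x = (I − A)⁻¹ d = adj(I−A)·d / det(I−A), with det(I−A) = 0.5896125:
  x_S = (0.724250·800 + 0.135250·950 + 0.179500·500 + 0.144500·775) / 0.5896125 = 909.625 / 0.5896125 ≈ 1542.75
  x_G = (0.448875·800 + 0.729000·950 + 0.270000·500 + 0.266625·775) / 0.5896125 = 1393.284375 / 0.5896125 ≈ 2363.05
  x_R = (0.487625·800 + 0.361750·950 + 0.894250·500 + 0.506375·775) / 0.5896125 = 1573.328125 / 0.5896125 ≈ 2668.41
  x_B = (0.332125·800 + 0.161750·950 + 0.367250·500 + 0.837625·775) / 0.5896125 = 1252.146875 / 0.5896125 ≈ 2123.68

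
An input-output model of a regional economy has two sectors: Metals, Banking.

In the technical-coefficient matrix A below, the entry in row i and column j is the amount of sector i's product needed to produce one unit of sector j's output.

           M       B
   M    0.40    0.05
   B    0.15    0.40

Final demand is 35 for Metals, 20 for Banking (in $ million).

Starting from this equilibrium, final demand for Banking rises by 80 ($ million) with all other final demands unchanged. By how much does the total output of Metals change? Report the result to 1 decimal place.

Δx_M = 11.3

I − A =
  [   0.60    -0.05]
  [  -0.15     0.60]
det(I−A) = (0.60)(0.60) − (-0.05)(-0.15) = 0.3525
adj(I−A) = [[0.60, 0.05], [0.15, 0.60]]
(I − A)⁻¹ = adj(I−A) / det(I−A) ≈
  [   1.7021     0.1418]
  [   0.4255     1.7021]
Δx = (I − A)⁻¹ Δd with Δd having +80 in the Banking component and 0 elsewhere.
So Δx_M = L_MB · (+80), where L_MB = adj(I−A)_MB / det(I−A) = 0.05 / 0.3525.
Δx_M = 0.05 × (+80) / 0.3525 = 4.00 / 0.3525 ≈ 11.3.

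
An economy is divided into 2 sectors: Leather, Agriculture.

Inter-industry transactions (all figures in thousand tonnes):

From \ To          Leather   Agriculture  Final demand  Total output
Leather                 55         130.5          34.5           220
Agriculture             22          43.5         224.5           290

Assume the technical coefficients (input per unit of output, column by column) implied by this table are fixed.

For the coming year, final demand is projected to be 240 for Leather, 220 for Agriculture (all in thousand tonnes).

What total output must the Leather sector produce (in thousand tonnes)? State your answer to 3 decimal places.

Technical coefficients a_ij = z_ij / X_j:
  a_LL = 55/220 = 0.25, a_AL = 22/220 = 0.10
  a_LA = 130.5/290 = 0.45, a_AA = 43.5/290 = 0.15
I − A =
  [   0.75    -0.45]
  [  -0.10     0.85]
det(I−A) = (0.75)(0.85) − (-0.45)(-0.10) = 0.5925
adj(I−A) = [[0.85, 0.45], [0.10, 0.75]]
(I − A)⁻¹ = adj(I−A) / det(I−A) ≈
  [   1.4346     0.7595]
  [   0.1688     1.2658]
x = (I − A)⁻¹ d = adj(I−A)·d / det(I−A), with det(I−A) = 0.5925:
  x_L = (0.85·240 + 0.45·220) / 0.5925 = 303.00 / 0.5925 ≈ 511.392
  x_A = (0.10·240 + 0.75·220) / 0.5925 = 189.00 / 0.5925 ≈ 318.987

x_L = 511.392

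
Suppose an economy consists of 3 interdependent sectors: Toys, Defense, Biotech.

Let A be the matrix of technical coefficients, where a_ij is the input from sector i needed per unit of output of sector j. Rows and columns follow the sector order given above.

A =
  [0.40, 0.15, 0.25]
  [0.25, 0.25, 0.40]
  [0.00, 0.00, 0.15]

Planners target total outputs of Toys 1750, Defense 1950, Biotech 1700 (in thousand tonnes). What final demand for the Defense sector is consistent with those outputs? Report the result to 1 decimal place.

I − A =
  [   0.60    -0.15    -0.25]
  [  -0.25     0.75    -0.40]
  [   0.00     0.00     0.85]
d = (I − A) x:
  d_T = (+0.60)·1750 + (-0.15)·1950 + (-0.25)·1700 = 332.5
  d_D = (-0.25)·1750 + (+0.75)·1950 + (-0.40)·1700 = 345.0
  d_B = (+0.00)·1750 + (+0.00)·1950 + (+0.85)·1700 = 1445.0

d_D = 345.0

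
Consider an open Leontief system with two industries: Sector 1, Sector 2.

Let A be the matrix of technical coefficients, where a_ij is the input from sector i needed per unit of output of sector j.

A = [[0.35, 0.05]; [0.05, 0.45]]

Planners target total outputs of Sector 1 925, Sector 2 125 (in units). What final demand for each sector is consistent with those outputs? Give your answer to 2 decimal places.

d_1 = 595.00, d_2 = 22.50

I − A =
  [   0.65    -0.05]
  [  -0.05     0.55]
d = (I − A) x:
  d_1 = (+0.65)·925 + (-0.05)·125 = 595.00
  d_2 = (-0.05)·925 + (+0.55)·125 = 22.50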